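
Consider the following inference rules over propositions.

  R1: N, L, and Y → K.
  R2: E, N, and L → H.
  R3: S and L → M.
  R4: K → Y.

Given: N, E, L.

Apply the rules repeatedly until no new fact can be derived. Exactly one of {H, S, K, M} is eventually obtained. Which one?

From E, N, and L, R2 gives H.
K would need N, L, and Y (R1), but Y is never established. M would need S and L (R3), but S is never established. No rule produces S, and it is not given.

H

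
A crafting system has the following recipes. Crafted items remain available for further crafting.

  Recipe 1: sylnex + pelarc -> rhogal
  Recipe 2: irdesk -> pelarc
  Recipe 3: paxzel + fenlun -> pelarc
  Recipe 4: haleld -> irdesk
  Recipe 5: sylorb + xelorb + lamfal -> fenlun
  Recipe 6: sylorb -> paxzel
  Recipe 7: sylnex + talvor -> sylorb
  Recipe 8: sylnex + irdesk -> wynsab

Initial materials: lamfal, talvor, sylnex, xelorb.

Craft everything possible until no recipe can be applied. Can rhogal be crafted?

sylnex + talvor -> sylorb (Recipe 7).
Using Recipe 5, sylorb, xelorb, and lamfal make fenlun.
sylorb -> paxzel (Recipe 6).
Using Recipe 3, paxzel and fenlun make pelarc.
Using Recipe 1, sylnex and pelarc make rhogal.

Yes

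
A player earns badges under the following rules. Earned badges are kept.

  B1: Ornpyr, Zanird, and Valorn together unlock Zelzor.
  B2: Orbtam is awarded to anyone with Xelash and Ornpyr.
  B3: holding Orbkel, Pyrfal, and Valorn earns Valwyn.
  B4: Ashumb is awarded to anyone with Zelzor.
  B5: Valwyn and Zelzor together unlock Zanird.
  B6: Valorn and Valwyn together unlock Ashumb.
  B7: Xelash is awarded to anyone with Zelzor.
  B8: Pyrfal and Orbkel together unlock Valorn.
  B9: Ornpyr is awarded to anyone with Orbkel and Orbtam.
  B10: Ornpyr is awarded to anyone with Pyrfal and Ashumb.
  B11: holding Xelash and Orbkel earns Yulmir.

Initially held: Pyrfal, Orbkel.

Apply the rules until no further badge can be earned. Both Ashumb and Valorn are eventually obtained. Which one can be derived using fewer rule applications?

Valorn

Valorn: With Pyrfal and Orbkel, Valorn is earned (B8). [1 rule application]
Ashumb: With Pyrfal and Orbkel, Valorn is earned (B8). With Orbkel, Pyrfal, and Valorn, Valwyn is earned (B3). With Valorn and Valwyn, Ashumb is earned (B6). [3 rule applications]
Valorn needs fewer.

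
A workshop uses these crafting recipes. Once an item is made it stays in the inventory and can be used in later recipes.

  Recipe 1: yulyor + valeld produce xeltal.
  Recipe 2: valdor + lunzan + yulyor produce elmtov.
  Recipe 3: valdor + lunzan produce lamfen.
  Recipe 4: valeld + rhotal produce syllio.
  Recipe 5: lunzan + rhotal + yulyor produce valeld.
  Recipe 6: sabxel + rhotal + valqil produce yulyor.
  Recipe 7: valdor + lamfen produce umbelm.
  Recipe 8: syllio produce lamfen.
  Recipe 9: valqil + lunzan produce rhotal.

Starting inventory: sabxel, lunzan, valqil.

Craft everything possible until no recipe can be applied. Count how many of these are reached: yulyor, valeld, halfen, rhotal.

Using Recipe 9, valqil and lunzan make rhotal.
sabxel + rhotal + valqil → yulyor (Recipe 6).
Using Recipe 5, lunzan, rhotal, and yulyor make valeld.
yulyor: reached.
valeld: reached.
No rule produces halfen, and it is not given.
rhotal: reached.
Reached: yulyor, valeld, and rhotal — 3 of the 4.

3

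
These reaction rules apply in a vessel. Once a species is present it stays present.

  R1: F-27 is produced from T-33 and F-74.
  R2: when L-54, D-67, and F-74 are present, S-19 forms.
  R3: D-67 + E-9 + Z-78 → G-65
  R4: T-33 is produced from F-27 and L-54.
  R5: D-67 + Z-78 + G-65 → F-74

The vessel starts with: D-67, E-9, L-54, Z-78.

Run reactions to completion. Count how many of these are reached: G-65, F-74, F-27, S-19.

3

D-67, E-9, and Z-78 present → G-65 forms (R3).
D-67, Z-78, and G-65 present → F-74 forms (R5).
L-54, D-67, and F-74 present → S-19 forms (R2).
G-65: reached.
F-74: reached.
F-27 would need T-33 and F-74 (R1), but T-33 never forms.
S-19: reached.
Reached: G-65, F-74, and S-19 — 3 of the 4.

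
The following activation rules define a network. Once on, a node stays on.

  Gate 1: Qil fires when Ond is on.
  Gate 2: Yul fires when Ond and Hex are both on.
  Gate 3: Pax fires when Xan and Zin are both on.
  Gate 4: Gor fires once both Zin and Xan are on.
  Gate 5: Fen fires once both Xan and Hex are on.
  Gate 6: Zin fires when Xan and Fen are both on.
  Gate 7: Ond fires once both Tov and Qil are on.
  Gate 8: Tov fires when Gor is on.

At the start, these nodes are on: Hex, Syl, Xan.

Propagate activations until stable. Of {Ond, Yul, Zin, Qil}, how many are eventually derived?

1

Gate 5: Xan and Hex on → Fen on.
Gate 6: Xan and Fen on → Zin on.
Ond would need Tov and Qil (Gate 7), but Qil never turns on.
Yul would need Ond and Hex (Gate 2), but Ond never turns on.
Zin: reached.
Qil would need Ond (Gate 1), but Ond never turns on.
Reached: Zin — 1 of the 4.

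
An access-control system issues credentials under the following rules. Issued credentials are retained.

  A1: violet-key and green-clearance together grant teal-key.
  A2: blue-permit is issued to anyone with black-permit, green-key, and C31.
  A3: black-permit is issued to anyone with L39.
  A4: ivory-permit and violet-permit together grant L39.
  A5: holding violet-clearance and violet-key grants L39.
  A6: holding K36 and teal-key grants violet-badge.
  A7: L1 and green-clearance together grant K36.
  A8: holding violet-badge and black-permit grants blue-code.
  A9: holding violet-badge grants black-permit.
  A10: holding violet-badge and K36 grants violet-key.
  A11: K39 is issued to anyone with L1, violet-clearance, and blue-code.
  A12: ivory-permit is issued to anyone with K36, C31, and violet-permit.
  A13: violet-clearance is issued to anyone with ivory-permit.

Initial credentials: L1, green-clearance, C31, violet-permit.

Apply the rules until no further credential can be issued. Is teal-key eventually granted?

teal-key would need violet-key and green-clearance (A1), but violet-key is never granted.

No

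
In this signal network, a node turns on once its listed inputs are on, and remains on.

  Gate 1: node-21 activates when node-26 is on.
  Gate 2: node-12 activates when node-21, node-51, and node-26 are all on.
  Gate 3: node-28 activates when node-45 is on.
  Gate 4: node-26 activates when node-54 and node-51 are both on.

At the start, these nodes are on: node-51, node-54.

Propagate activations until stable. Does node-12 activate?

Yes

node-54 and node-51 are on, so node-26 activates (Gate 4).
node-26 is on, so node-21 activates (Gate 1).
node-21, node-51, and node-26 are on, so node-12 activates (Gate 2).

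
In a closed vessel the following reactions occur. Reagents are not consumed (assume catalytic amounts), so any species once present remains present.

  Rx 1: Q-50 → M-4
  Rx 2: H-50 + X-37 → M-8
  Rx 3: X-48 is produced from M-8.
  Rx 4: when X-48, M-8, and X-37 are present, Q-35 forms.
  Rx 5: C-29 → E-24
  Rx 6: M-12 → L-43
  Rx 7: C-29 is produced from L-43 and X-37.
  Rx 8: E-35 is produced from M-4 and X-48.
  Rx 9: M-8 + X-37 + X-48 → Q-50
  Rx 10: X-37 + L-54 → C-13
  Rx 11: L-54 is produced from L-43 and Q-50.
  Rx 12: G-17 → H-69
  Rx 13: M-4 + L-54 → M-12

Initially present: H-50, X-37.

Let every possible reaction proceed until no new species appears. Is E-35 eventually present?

H-50 and X-37 present → M-8 forms (Rx 2).
M-8 present → X-48 forms (Rx 3).
M-8, X-37, and X-48 present → Q-50 forms (Rx 9).
Q-50 present → M-4 forms (Rx 1).
M-4 and X-48 present → E-35 forms (Rx 8).

Yes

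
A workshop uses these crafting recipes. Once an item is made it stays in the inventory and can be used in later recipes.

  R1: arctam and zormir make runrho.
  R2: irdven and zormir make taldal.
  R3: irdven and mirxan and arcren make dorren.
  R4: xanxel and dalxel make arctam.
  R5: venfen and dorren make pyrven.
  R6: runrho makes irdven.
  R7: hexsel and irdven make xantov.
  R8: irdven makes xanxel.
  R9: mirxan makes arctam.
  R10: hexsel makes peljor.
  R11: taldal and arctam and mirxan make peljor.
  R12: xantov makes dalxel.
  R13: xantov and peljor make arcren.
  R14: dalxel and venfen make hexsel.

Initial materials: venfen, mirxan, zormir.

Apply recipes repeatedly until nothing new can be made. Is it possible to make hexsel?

hexsel would need dalxel and venfen (R14), but dalxel is never obtained.

No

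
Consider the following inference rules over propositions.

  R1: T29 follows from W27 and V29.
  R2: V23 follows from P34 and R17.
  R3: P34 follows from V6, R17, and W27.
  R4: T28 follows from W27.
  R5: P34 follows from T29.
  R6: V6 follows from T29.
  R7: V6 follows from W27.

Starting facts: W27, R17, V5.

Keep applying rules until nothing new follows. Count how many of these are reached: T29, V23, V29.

1

From W27, R7 gives V6.
V6, R17, and W27 hold, so P34 follows (R3).
From P34 and R17, R2 gives V23.
T29 would need W27 and V29 (R1), but V29 is never established.
V23: reached.
No rule produces V29, and it is not given.
Reached: V23 — 1 of the 3.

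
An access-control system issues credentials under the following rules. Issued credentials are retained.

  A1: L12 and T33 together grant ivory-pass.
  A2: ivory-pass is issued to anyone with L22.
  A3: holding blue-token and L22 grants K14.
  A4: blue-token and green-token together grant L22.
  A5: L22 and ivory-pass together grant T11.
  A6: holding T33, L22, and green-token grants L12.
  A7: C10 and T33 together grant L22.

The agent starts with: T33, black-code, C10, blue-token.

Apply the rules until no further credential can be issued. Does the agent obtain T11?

Holding C10 and T33 grants L22 (A7).
Holding L22 grants ivory-pass (A2).
Holding L22 and ivory-pass grants T11 (A5).

Yes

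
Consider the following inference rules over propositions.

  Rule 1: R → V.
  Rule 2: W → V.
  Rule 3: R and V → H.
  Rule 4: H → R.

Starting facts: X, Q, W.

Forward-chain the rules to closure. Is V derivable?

Yes

From W, Rule 2 gives V.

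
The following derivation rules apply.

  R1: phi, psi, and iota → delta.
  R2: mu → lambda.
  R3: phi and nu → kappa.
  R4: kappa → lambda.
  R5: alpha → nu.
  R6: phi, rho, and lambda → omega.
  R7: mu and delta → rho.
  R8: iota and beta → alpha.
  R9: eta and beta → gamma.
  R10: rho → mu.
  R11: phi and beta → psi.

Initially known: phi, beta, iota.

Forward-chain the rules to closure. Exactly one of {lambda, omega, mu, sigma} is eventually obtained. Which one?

From iota and beta, R8 gives alpha.
alpha holds, so nu follows (R5).
From phi and nu, R3 gives kappa.
kappa holds, so lambda follows (R4).
omega would need phi, rho, and lambda (R6), but rho is never established. mu would need rho (R10), but rho is never established. No rule produces sigma, and it is not given.

lambda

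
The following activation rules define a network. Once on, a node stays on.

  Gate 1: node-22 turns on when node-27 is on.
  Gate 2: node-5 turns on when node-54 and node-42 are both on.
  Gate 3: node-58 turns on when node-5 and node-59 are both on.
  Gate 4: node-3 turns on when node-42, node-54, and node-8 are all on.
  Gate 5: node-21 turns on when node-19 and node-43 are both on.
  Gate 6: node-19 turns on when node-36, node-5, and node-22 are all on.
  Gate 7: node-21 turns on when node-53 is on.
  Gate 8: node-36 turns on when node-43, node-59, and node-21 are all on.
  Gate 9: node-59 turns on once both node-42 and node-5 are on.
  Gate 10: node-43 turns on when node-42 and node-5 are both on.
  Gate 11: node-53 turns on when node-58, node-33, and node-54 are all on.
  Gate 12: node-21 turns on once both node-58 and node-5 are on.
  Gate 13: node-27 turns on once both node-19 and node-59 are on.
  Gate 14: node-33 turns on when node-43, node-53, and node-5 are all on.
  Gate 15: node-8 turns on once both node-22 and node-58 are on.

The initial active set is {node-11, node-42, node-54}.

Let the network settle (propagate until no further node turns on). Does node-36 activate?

Yes

node-54 and node-42 are on, so node-5 turns on (Gate 2).
node-42 and node-5 are on, so node-43 turns on (Gate 10).
Gate 9: node-42 and node-5 on → node-59 on.
Gate 3: node-5 and node-59 on → node-58 on.
Gate 12: node-58 and node-5 on → node-21 on.
node-43, node-59, and node-21 are on, so node-36 turns on (Gate 8).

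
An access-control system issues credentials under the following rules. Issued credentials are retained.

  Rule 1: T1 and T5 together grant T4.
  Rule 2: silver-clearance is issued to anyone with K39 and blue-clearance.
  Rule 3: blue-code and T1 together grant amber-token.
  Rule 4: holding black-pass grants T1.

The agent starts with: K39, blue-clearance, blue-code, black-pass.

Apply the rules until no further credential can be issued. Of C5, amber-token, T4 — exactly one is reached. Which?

amber-token

Holding black-pass grants T1 (Rule 4).
Holding blue-code and T1 grants amber-token (Rule 3).
No rule produces C5, and it is not given. T4 would need T1 and T5 (Rule 1), but T5 is never granted.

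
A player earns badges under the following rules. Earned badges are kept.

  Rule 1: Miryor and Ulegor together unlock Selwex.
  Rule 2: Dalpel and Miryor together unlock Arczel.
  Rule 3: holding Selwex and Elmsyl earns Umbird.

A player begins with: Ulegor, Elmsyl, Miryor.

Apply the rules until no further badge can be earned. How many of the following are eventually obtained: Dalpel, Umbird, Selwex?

With Miryor and Ulegor, Selwex is earned (Rule 1).
With Selwex and Elmsyl, Umbird is earned (Rule 3).
No rule produces Dalpel, and it is not given.
Umbird: reached.
Selwex: reached.
Reached: Umbird and Selwex — 2 of the 3.

2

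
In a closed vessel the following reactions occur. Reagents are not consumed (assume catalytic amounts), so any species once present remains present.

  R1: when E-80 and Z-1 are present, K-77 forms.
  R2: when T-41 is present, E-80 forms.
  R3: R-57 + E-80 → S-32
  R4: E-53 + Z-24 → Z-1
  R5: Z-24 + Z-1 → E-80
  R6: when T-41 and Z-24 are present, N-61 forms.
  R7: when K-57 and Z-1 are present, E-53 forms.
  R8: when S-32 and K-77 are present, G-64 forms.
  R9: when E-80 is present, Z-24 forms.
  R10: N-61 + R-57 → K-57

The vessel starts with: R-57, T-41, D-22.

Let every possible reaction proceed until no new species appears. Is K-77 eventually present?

No

K-77 would need E-80 and Z-1 (R1), but Z-1 never forms.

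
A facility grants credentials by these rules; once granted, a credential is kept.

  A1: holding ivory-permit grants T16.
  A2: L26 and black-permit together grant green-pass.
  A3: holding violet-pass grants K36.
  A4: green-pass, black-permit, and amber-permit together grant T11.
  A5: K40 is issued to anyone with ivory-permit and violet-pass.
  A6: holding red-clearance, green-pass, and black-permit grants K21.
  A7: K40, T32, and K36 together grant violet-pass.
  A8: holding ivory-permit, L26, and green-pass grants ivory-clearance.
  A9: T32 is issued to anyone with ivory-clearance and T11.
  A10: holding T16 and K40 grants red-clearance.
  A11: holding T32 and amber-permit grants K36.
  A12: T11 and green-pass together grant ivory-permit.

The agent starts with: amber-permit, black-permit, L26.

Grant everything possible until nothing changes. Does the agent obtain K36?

Holding L26 and black-permit grants green-pass (A2).
Holding green-pass, black-permit, and amber-permit grants T11 (A4).
Holding T11 and green-pass grants ivory-permit (A12).
Holding ivory-permit, L26, and green-pass grants ivory-clearance (A8).
Holding ivory-clearance and T11 grants T32 (A9).
Holding T32 and amber-permit grants K36 (A11).

Yes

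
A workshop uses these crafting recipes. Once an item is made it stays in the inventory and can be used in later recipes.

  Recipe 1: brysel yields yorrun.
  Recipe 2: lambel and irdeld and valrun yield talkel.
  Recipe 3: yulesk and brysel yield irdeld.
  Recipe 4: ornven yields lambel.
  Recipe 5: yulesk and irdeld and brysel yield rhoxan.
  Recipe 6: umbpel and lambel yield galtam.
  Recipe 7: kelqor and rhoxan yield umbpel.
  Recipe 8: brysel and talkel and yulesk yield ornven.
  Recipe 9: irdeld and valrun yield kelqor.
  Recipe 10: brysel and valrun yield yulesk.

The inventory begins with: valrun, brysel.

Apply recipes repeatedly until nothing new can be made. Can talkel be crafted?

talkel would need lambel, irdeld, and valrun (Recipe 2), but lambel is never obtained.

No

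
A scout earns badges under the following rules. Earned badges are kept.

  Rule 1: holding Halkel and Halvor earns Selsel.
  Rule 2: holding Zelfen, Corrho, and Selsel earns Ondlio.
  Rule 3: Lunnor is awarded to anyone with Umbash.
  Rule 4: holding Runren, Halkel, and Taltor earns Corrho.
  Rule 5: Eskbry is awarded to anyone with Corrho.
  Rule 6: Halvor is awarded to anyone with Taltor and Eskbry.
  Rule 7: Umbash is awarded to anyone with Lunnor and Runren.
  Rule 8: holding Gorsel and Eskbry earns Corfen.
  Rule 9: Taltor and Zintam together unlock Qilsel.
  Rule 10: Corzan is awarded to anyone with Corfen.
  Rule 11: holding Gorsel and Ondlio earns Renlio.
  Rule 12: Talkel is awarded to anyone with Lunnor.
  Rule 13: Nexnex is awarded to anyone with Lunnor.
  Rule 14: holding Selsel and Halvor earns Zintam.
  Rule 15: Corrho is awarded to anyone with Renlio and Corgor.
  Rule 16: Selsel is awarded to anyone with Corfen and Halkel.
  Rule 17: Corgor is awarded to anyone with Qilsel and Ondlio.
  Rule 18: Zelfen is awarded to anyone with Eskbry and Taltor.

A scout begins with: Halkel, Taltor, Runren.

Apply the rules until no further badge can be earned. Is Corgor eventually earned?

With Runren, Halkel, and Taltor, Corrho is earned (Rule 4).
With Corrho, Eskbry is earned (Rule 5).
With Eskbry and Taltor, Zelfen is earned (Rule 18).
With Taltor and Eskbry, Halvor is earned (Rule 6).
With Halkel and Halvor, Selsel is earned (Rule 1).
With Selsel and Halvor, Zintam is earned (Rule 14).
With Zelfen, Corrho, and Selsel, Ondlio is earned (Rule 2).
With Taltor and Zintam, Qilsel is earned (Rule 9).
With Qilsel and Ondlio, Corgor is earned (Rule 17).

Yes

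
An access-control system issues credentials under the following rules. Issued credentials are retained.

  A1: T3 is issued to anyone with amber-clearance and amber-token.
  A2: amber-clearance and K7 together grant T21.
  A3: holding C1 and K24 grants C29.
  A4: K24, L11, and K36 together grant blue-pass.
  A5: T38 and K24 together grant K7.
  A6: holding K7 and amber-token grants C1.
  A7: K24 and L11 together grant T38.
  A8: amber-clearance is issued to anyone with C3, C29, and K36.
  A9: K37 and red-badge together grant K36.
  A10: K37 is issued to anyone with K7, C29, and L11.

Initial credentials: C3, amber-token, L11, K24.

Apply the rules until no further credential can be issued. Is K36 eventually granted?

No

K36 would need K37 and red-badge (A9), but red-badge is never granted.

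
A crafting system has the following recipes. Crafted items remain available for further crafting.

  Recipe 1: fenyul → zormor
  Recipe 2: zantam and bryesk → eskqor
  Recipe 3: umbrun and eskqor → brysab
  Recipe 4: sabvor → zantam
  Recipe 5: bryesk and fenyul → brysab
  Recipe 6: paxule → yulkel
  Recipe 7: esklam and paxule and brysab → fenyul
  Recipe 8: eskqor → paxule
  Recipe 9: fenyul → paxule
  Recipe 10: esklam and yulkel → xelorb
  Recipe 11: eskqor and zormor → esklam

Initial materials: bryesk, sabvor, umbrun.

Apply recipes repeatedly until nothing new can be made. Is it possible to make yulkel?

Yes

Using Recipe 4, sabvor makes zantam.
zantam and bryesk → eskqor (Recipe 2).
Using Recipe 8, eskqor makes paxule.
Using Recipe 6, paxule makes yulkel.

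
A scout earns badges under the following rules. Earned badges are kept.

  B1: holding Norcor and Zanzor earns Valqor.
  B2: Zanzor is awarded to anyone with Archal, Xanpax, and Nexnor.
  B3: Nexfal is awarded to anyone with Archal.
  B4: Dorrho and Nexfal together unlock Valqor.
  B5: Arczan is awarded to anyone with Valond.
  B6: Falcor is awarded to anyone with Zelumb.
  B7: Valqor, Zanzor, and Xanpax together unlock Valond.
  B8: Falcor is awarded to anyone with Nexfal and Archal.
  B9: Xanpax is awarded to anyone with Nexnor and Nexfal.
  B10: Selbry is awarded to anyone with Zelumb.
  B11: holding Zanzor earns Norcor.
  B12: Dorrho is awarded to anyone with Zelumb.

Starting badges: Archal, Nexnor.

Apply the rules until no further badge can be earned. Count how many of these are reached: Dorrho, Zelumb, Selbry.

0

Dorrho would need Zelumb (B12), but Zelumb is never earned.
No rule produces Zelumb, and it is not given.
Selbry would need Zelumb (B10), but Zelumb is never earned.
None of the 3 are reached.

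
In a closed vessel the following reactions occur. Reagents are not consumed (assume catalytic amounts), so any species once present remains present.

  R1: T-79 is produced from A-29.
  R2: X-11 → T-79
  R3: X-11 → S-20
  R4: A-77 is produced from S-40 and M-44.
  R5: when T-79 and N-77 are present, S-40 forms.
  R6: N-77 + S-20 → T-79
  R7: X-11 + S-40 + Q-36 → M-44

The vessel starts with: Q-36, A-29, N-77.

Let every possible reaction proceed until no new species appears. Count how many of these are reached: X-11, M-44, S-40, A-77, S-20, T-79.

2

A-29 present → T-79 forms (R1).
T-79 and N-77 present → S-40 forms (R5).
No rule produces X-11, and it is not given.
M-44 would need X-11, S-40, and Q-36 (R7), but X-11 never forms.
S-40: reached.
A-77 would need S-40 and M-44 (R4), but M-44 never forms.
S-20 would need X-11 (R3), but X-11 never forms.
T-79: reached.
Reached: S-40 and T-79 — 2 of the 6.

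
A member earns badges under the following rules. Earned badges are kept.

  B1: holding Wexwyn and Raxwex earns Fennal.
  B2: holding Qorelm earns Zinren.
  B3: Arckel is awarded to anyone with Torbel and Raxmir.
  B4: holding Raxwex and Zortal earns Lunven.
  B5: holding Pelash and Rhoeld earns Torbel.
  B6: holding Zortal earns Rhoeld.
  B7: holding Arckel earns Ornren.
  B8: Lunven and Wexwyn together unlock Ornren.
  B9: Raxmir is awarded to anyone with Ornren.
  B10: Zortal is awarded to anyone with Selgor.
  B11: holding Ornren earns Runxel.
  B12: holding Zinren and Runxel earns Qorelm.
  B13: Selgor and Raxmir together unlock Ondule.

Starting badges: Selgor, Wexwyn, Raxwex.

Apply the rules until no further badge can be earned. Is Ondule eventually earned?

With Selgor, Zortal is earned (B10).
With Raxwex and Zortal, Lunven is earned (B4).
With Lunven and Wexwyn, Ornren is earned (B8).
With Ornren, Raxmir is earned (B9).
With Selgor and Raxmir, Ondule is earned (B13).

Yes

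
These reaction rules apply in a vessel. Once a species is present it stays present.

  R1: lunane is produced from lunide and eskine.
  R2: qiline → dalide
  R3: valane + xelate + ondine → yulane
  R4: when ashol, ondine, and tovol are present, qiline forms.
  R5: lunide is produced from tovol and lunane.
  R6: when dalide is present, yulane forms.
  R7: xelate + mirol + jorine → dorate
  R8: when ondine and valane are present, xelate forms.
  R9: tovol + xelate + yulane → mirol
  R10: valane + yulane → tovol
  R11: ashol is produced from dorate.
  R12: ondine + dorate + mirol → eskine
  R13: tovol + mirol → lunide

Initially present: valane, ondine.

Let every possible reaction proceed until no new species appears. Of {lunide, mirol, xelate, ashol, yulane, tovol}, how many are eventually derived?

5

ondine and valane present → xelate forms (R8).
valane, xelate, and ondine present → yulane forms (R3).
valane and yulane present → tovol forms (R10).
tovol, xelate, and yulane present → mirol forms (R9).
tovol and mirol present → lunide forms (R13).
lunide: reached.
mirol: reached.
xelate: reached.
ashol would need dorate (R11), but dorate never forms.
yulane: reached.
tovol: reached.
Reached: lunide, mirol, xelate, yulane, and tovol — 5 of the 6.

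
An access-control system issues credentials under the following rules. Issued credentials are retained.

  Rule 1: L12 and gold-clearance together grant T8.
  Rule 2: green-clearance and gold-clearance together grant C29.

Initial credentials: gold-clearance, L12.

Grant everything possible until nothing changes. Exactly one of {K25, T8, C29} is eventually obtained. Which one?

Holding L12 and gold-clearance grants T8 (Rule 1).
No rule produces K25, and it is not given. C29 would need green-clearance and gold-clearance (Rule 2), but green-clearance is never granted.

T8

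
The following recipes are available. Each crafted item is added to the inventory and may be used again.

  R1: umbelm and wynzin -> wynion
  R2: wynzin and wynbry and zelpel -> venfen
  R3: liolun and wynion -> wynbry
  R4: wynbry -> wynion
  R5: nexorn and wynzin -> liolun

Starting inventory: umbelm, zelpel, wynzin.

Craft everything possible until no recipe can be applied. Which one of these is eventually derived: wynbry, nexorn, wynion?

Using R1, umbelm and wynzin make wynion.
No rule produces nexorn, and it is not given. wynbry would need liolun and wynion (R3), but liolun is never obtained.

wynion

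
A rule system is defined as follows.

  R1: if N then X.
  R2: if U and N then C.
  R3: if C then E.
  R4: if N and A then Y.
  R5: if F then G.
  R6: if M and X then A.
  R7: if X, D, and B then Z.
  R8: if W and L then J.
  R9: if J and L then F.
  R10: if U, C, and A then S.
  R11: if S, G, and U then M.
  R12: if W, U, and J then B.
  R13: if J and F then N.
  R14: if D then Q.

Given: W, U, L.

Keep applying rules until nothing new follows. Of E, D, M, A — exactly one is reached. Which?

E

From W and L, R8 gives J.
J and L hold, so F follows (R9).
From J and F, R13 gives N.
U and N hold, so C follows (R2).
From C, R3 gives E.
A would need M and X (R6), but M is never established. No rule produces D, and it is not given. M would need S, G, and U (R11), but S is never established.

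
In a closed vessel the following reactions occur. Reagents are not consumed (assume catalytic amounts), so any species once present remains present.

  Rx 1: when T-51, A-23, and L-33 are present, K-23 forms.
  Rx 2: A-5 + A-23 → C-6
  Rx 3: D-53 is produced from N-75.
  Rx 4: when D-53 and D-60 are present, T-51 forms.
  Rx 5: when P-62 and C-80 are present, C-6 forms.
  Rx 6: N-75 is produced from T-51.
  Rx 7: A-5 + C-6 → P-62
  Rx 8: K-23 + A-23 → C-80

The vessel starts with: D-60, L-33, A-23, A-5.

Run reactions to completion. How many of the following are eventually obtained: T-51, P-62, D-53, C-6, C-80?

2

A-5 and A-23 present → C-6 forms (Rx 2).
A-5 and C-6 present → P-62 forms (Rx 7).
T-51 would need D-53 and D-60 (Rx 4), but D-53 never forms.
P-62: reached.
D-53 would need N-75 (Rx 3), but N-75 never forms.
C-6: reached.
C-80 would need K-23 and A-23 (Rx 8), but K-23 never forms.
Reached: P-62 and C-6 — 2 of the 5.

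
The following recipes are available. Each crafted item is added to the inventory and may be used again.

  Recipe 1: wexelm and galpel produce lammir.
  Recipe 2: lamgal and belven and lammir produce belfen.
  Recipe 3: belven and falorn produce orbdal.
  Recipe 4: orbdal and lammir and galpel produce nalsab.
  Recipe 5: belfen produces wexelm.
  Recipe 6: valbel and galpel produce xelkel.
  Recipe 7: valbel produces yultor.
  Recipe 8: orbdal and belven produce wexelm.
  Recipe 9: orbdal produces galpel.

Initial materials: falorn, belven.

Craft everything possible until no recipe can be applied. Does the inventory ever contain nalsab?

Using Recipe 3, belven and falorn make orbdal.
orbdal and belven → wexelm (Recipe 8).
Using Recipe 9, orbdal makes galpel.
wexelm and galpel → lammir (Recipe 1).
orbdal and lammir and galpel → nalsab (Recipe 4).

Yes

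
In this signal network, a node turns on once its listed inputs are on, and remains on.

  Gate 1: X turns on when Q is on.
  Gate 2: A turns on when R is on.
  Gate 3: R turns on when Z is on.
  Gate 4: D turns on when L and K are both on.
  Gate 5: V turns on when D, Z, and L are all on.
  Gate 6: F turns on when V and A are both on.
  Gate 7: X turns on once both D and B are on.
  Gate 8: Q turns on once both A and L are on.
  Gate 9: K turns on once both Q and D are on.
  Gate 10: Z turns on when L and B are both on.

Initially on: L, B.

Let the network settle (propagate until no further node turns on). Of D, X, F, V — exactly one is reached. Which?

X

Gate 10: L and B on → Z on.
Z is on, so R turns on (Gate 3).
Gate 2: R on → A on.
Gate 8: A and L on → Q on.
Gate 1: Q on → X on.
F would need V and A (Gate 6), but V never turns on. V would need D, Z, and L (Gate 5), but D never turns on. D would need L and K (Gate 4), but K never turns on.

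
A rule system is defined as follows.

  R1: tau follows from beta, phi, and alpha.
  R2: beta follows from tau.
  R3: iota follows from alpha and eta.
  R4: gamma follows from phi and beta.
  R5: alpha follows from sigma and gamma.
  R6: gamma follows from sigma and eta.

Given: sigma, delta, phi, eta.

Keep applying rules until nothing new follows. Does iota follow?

Yes

From sigma and eta, R6 gives gamma.
From sigma and gamma, R5 gives alpha.
alpha and eta hold, so iota follows (R3).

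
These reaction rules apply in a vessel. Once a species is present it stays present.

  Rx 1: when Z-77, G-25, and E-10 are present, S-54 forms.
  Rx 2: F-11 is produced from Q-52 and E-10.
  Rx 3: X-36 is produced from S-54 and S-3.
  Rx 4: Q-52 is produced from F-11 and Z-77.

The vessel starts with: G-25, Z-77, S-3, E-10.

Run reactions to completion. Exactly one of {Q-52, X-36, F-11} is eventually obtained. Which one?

X-36

Z-77, G-25, and E-10 present → S-54 forms (Rx 1).
S-54 and S-3 present → X-36 forms (Rx 3).
Q-52 would need F-11 and Z-77 (Rx 4), but F-11 never forms. F-11 would need Q-52 and E-10 (Rx 2), but Q-52 never forms.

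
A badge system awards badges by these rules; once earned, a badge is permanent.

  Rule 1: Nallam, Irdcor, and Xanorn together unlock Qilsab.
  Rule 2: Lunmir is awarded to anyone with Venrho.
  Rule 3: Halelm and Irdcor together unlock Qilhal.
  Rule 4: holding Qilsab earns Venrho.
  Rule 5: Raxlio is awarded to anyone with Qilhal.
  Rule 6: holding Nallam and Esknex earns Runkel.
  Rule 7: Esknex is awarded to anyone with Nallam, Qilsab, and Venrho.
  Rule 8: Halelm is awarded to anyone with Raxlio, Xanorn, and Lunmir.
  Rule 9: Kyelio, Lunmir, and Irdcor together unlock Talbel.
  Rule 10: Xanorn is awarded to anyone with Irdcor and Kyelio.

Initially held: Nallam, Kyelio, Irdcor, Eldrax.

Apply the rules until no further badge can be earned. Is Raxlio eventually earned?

No

Raxlio would need Qilhal (Rule 5), but Qilhal is never earned.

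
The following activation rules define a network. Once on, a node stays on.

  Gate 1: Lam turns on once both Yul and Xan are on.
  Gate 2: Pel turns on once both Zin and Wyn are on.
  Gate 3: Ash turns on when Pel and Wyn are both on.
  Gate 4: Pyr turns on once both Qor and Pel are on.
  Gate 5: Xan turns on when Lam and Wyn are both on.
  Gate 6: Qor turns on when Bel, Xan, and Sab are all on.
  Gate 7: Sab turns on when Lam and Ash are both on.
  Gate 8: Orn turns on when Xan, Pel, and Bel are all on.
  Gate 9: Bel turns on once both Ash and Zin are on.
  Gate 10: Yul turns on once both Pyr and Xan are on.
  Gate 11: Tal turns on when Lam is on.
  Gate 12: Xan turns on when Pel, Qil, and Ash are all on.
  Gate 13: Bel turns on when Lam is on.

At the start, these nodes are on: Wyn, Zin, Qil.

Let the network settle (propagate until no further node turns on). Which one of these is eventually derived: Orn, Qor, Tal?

Zin and Wyn are on, so Pel turns on (Gate 2).
Pel and Wyn are on, so Ash turns on (Gate 3).
Gate 9: Ash and Zin on → Bel on.
Pel, Qil, and Ash are on, so Xan turns on (Gate 12).
Xan, Pel, and Bel are on, so Orn turns on (Gate 8).
Tal would need Lam (Gate 11), but Lam never turns on. Qor would need Bel, Xan, and Sab (Gate 6), but Sab never turns on.

Orn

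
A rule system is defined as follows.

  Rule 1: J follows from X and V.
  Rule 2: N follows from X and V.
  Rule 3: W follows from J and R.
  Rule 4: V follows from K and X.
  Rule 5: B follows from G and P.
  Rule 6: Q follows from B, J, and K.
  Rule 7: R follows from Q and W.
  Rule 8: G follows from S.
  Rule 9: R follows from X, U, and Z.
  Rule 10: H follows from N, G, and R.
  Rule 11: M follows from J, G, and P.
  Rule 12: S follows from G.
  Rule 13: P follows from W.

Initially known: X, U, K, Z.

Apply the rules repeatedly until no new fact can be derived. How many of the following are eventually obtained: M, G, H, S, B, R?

1

From X, U, and Z, Rule 9 gives R.
M would need J, G, and P (Rule 11), but G is never established.
G would need S (Rule 8), but S is never established.
H would need N, G, and R (Rule 10), but G is never established.
S would need G (Rule 12), but G is never established.
B would need G and P (Rule 5), but G is never established.
R: reached.
Reached: R — 1 of the 6.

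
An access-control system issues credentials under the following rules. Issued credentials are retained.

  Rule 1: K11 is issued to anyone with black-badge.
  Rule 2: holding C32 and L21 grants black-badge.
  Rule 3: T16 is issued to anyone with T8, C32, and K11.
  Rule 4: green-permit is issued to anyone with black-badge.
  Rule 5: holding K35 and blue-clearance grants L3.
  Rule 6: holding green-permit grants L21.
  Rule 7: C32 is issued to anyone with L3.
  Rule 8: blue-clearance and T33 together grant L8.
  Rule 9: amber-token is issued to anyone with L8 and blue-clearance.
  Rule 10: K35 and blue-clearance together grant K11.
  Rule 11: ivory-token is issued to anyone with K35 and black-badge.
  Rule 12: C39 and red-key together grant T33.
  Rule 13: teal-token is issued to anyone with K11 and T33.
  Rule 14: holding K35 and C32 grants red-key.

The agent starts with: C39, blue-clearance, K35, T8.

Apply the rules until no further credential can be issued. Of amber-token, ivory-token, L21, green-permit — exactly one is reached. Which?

amber-token

Holding K35 and blue-clearance grants L3 (Rule 5).
Holding L3 grants C32 (Rule 7).
Holding K35 and C32 grants red-key (Rule 14).
Holding C39 and red-key grants T33 (Rule 12).
Holding blue-clearance and T33 grants L8 (Rule 8).
Holding L8 and blue-clearance grants amber-token (Rule 9).
green-permit would need black-badge (Rule 4), but black-badge is never granted. ivory-token would need K35 and black-badge (Rule 11), but black-badge is never granted. L21 would need green-permit (Rule 6), but green-permit is never granted.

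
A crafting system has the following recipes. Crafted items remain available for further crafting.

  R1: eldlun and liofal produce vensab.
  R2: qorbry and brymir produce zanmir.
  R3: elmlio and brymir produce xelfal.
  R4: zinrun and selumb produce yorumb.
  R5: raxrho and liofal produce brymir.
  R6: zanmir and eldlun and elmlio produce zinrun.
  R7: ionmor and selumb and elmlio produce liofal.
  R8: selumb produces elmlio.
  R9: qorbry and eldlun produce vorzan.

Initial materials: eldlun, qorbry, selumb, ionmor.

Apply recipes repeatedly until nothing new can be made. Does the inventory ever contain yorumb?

No

yorumb would need zinrun and selumb (R4), but zinrun is never obtained.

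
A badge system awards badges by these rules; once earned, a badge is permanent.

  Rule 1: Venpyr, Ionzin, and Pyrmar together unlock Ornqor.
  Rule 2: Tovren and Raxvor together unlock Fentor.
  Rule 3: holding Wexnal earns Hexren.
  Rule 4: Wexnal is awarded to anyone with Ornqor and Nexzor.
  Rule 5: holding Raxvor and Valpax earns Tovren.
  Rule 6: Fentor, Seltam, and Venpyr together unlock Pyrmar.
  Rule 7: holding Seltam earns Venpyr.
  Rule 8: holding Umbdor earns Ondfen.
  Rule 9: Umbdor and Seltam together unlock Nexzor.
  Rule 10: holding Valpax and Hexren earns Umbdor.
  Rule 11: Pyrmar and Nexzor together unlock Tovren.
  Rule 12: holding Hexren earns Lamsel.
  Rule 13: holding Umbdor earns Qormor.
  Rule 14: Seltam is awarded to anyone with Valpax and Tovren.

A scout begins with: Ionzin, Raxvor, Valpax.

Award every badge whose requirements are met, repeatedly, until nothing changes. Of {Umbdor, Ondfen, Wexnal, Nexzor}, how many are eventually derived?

Umbdor would need Valpax and Hexren (Rule 10), but Hexren is never earned.
Ondfen would need Umbdor (Rule 8), but Umbdor is never earned.
Wexnal would need Ornqor and Nexzor (Rule 4), but Nexzor is never earned.
Nexzor would need Umbdor and Seltam (Rule 9), but Umbdor is never earned.
None of the 4 are reached.

0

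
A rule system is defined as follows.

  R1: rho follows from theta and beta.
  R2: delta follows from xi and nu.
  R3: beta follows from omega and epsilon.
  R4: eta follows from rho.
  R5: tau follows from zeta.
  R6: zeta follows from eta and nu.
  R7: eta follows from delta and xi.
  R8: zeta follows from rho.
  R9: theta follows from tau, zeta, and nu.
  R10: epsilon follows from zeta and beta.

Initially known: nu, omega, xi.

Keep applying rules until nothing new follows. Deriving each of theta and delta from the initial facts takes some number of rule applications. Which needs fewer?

delta

delta: From xi and nu, R2 gives delta. [1 rule application]
theta: xi and nu hold, so delta follows (R2). From delta and xi, R7 gives eta. eta and nu hold, so zeta follows (R6). zeta holds, so tau follows (R5). From tau, zeta, and nu, R9 gives theta. [5 rule applications]
delta needs fewer.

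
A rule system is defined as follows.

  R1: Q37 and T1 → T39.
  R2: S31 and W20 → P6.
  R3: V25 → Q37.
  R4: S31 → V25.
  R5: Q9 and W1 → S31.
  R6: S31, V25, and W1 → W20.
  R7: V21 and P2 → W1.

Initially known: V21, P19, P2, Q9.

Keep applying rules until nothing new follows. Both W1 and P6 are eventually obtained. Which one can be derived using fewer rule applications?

W1

W1: V21 and P2 hold, so W1 follows (R7). [1 rule application]
P6: V21 and P2 hold, so W1 follows (R7). From Q9 and W1, R5 gives S31. S31 holds, so V25 follows (R4). S31, V25, and W1 hold, so W20 follows (R6). From S31 and W20, R2 gives P6. [5 rule applications]
W1 needs fewer.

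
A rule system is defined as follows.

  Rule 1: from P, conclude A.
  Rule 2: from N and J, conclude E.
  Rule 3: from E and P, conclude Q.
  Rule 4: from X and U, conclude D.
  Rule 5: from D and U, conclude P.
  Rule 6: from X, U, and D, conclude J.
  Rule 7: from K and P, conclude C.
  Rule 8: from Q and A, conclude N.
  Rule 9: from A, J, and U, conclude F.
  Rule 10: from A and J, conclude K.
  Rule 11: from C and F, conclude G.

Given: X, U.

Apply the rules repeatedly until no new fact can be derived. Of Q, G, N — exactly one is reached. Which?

From X and U, Rule 4 gives D.
X, U, and D hold, so J follows (Rule 6).
From D and U, Rule 5 gives P.
From P, Rule 1 gives A.
A and J hold, so K follows (Rule 10).
A, J, and U hold, so F follows (Rule 9).
K and P hold, so C follows (Rule 7).
From C and F, Rule 11 gives G.
N would need Q and A (Rule 8), but Q is never established. Q would need E and P (Rule 3), but E is never established.

G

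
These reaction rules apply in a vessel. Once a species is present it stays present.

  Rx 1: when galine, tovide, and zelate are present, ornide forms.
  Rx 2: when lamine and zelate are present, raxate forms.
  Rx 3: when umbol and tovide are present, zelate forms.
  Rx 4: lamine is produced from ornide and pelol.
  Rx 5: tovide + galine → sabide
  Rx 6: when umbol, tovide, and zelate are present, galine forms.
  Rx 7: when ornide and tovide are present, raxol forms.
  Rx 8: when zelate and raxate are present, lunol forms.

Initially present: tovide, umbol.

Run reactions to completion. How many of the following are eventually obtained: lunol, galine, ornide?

umbol and tovide present → zelate forms (Rx 3).
umbol, tovide, and zelate present → galine forms (Rx 6).
galine, tovide, and zelate present → ornide forms (Rx 1).
lunol would need zelate and raxate (Rx 8), but raxate never forms.
galine: reached.
ornide: reached.
Reached: galine and ornide — 2 of the 3.

2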